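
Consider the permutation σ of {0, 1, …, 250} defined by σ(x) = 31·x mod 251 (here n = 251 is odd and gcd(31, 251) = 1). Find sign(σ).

+1

Start at x=169: 169 → 219 → 12 → 121 → 237 → 68 → 100 → … (one orbit).
The orbit structure of x ↦ 31x mod 251: 3 orbits of sizes [125, 125, 1].
sign(π) = (−1)^{n − #cycles} = (−1)^{251−3} = (−1)^248 = +1.
The Jacobi symbol (31|251) = +1 (Zolotarev) agrees.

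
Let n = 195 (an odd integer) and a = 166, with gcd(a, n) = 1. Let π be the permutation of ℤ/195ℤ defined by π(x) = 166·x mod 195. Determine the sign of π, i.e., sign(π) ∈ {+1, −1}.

Start at x=16: 16 → 121 → 1 → 166 → 61 → 181 → 16 (one orbit).
45 cycles of lengths [6, 6, 6, 6, 6, 6, 6, 6, 6, 6, 6, 6, 6, 6, 6, 6, 6, 6, 6, 6, 6, 6, 6, 6, 6, 6, 6, 6, 6, 6, 1, 1, 1, 1, 1, 1, 1, 1, 1, 1, 1, 1, 1, 1, 1].
45 cycles on 195: each ℓ→(−1)^(ℓ−1), product (−1)^150 = +1.
The Jacobi symbol (166|195) = +1 (Zolotarev) agrees.

+1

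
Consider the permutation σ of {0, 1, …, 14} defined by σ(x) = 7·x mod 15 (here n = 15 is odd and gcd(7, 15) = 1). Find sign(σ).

-1

Trace 4: π^k(4) = [4, 13, 1, 7] for k=0..3.
The orbit structure of x ↦ 7x mod 15: 6 orbits of sizes [4, 4, 4, 1, 1, 1].
With 6 cycles on 15 points, sign = (−1)^{15−6} = -1.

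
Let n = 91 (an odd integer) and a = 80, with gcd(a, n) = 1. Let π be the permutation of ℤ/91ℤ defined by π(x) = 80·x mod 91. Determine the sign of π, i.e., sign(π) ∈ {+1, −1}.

+1

Start at x=1: 1 → 80 → 30 → 34 → 81 → 19 → 64 → … (one orbit).
Cycle lengths of π_80 on ℤ/91ℤ: [12, 12, 12, 12, 12, 12, 12, 6, 1]; 9 cycles in total.
9 cycles on 91: each ℓ→(−1)^(ℓ−1), product (−1)^82 = +1.
(80|91)_J = +1 (Zolotarev's lemma cross-check).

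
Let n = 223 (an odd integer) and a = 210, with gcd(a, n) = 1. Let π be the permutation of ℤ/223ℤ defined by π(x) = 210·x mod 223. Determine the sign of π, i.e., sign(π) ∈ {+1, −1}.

Trace 105: π^k(105) = [105, 196, 128, 120, 1, 210, 169] for k=0..6.
The orbit structure of x ↦ 210x mod 223: 7 orbits of sizes [37, 37, 37, 37, 37, 37, 1].
n − c = 223 − 7 = 216; sign = (−1)^216 = +1.

+1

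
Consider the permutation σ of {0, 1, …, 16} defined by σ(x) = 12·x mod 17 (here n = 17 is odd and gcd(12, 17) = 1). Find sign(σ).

Orbit of 1 under x↦12x: [1, 12, 8, 11, 13, 3, 2]… (length divides ord_17(12)).
2 cycles of lengths [16, 1].
17 − 2 = 15 transpositions; sign(π) = (−1)^15 = -1.

-1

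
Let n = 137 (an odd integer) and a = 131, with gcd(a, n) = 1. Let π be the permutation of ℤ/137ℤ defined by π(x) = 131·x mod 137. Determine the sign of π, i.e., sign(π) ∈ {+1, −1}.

-1

Start at x=95: 95 → 115 → 132 → 30 → 94 → 121 → 96 → … (one orbit).
Cycle lengths of π_131 on ℤ/137ℤ: [136, 1]; 2 cycles in total.
137 − 2 = 135 transpositions; sign(π) = (−1)^135 = -1.
Check: (131/137) = -1 by Zolotarev.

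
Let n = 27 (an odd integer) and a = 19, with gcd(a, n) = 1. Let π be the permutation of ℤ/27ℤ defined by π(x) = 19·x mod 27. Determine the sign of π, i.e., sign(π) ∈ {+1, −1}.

+1

Orbit of 10 under x↦19x: [10, 1, 19]… (length divides ord_27(19)).
Cycle type of π: 3×6 + 1×9; total 15 cycles.
15 cycles on 27: each ℓ→(−1)^(ℓ−1), product (−1)^12 = +1.
The Jacobi symbol (19|27) = +1 (Zolotarev) agrees.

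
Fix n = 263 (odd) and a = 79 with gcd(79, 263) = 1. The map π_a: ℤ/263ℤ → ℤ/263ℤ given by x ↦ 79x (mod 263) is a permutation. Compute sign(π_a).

-1

Trace 199: π^k(199) = [199, 204, 73, 244, 77, 34, 56] for k=0..6.
The orbit structure of x ↦ 79x mod 263: 2 orbits of sizes [262, 1].
Σ(ℓ_i−1) = 263−2 = 261; sign = (−1)^261 = -1.
Via Zolotarev, sign(π_{79}) = (79|263) = -1.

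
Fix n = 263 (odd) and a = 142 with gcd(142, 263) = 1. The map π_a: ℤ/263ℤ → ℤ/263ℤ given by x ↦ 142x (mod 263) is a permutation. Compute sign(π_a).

Trace 100: π^k(100) = [100, 261, 242, 174, 249, 116, 166] for k=0..6.
Cycle lengths of π_142 on ℤ/263ℤ: [262, 1]; 2 cycles in total.
With 2 cycles on 263 points, sign = (−1)^{263−2} = -1.
Check: (142/263) = -1 by Zolotarev.

-1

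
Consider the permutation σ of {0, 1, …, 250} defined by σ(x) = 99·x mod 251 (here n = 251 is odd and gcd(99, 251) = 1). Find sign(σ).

Trace 239: π^k(239) = [239, 67, 107, 51, 29, 110, 97] for k=0..6.
Cycle type of π: 250 + 1; total 2 cycles.
sign(π) = (−1)^{n − #cycles} = (−1)^{251−2} = (−1)^249 = -1.

-1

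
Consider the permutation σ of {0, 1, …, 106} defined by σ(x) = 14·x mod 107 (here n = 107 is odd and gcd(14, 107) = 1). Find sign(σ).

+1

Orbit of 101 under x↦14x: [101, 23, 1, 14, 89, 69, 3]… (length divides ord_107(14)).
3 cycles of lengths [53, 53, 1].
n − c = 107 − 3 = 104; sign = (−1)^104 = +1.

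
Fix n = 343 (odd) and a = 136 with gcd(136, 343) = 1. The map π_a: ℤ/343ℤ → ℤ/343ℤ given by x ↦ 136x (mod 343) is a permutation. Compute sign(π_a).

-1

Start at x=90: 90 → 235 → 61 → 64 → 129 → 51 → 76 → … (one orbit).
4 cycles of lengths [294, 42, 6, 1].
4 cycles on 343: each ℓ→(−1)^(ℓ−1), product (−1)^339 = -1.
The Jacobi symbol (136|343) = -1 (Zolotarev) agrees.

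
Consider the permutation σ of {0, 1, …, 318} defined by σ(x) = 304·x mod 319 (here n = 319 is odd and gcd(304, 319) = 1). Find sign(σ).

Orbit of 142 under x↦304x: [142, 103, 50, 207, 85, 1, 304]… (length divides ord_319(304)).
Decompose π into cycles: lengths [140, 140, 28, 10, 1] (5 cycles, including the fixed point 0).
5 cycles on 319: each ℓ→(−1)^(ℓ−1), product (−1)^314 = +1.
Zolotarev: (304|319) = +1, matching the cycle-count sign.

+1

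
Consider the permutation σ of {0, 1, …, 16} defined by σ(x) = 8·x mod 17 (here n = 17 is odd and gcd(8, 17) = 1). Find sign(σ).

Orbit of 15 under x↦8x: [15, 1, 8, 13, 2, 16, 9]… (length divides ord_17(8)).
π_8 has 3 disjoint cycles with lengths [8, 8, 1] on {0,…,16}.
3 cycles on 17: each ℓ→(−1)^(ℓ−1), product (−1)^14 = +1.
The Jacobi symbol (8|17) = +1 (Zolotarev) agrees.

+1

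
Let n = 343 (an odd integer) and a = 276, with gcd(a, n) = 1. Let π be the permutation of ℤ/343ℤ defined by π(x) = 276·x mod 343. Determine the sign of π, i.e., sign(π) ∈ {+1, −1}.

-1

Orbit of 18 under x↦276x: [18, 166, 197, 178, 79, 195, 312]… (length divides ord_343(276)).
The orbit structure of x ↦ 276x mod 343: 16 orbits of sizes [42, 42, 42, 42, 42, 42, 42, 6, 6, 6, 6, 6, 6, 6, 6, 1].
343 − 16 = 327 transpositions; sign(π) = (−1)^327 = -1.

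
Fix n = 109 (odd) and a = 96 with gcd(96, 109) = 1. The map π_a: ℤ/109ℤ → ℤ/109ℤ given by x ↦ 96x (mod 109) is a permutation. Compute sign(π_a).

-1

Start at x=102: 102 → 91 → 16 → 10 → 88 → 55 → 48 → … (one orbit).
2 cycles of lengths [108, 1].
With 2 cycles on 109 points, sign = (−1)^{109−2} = -1.
Check: (96/109) = -1 by Zolotarev.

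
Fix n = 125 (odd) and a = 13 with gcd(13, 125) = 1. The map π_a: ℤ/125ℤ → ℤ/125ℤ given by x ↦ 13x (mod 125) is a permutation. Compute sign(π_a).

Trace 6: π^k(6) = [6, 78, 14, 57, 116, 8, 104] for k=0..6.
π_13 has 4 disjoint cycles with lengths [100, 20, 4, 1] on {0,…,124}.
125 − 4 = 121 transpositions; sign(π) = (−1)^121 = -1.
Zolotarev: (13|125) = -1, matching the cycle-count sign.

-1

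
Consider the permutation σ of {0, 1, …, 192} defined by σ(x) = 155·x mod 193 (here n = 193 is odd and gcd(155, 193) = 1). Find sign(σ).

-1

Start at x=147: 147 → 11 → 161 → 58 → 112 → 183 → 187 → … (one orbit).
π_155 has 2 disjoint cycles with lengths [192, 1] on {0,…,192}.
Σ(ℓ_i−1) = 193−2 = 191; sign = (−1)^191 = -1.
Via Zolotarev, sign(π_{155}) = (155|193) = -1.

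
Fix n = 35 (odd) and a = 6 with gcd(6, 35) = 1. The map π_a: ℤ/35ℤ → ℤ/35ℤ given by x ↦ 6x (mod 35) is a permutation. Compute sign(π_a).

-1

Start at x=1: 1 → 6 → 1 (one orbit).
Decompose π into cycles: lengths [2, 2, 2, 2, 2, 2, 2, 2, 2, 2, 2, 2, 2, 2, 2, 1, 1, 1, 1, 1] (20 cycles, including the fixed point 0).
35 − 20 = 15 transpositions; sign(π) = (−1)^15 = -1.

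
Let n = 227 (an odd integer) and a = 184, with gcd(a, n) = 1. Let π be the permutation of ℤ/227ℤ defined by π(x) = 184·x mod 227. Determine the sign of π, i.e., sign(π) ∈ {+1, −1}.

-1

Trace 201: π^k(201) = [201, 210, 50, 120, 61, 101, 197] for k=0..6.
2 cycles of lengths [226, 1].
n − c = 227 − 2 = 225; sign = (−1)^225 = -1.
The Jacobi symbol (184|227) = -1 (Zolotarev) agrees.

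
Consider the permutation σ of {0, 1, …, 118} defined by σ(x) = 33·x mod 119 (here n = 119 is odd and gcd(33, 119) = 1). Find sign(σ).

-1

Start at x=101: 101 → 1 → 33 → 18 → 118 → 86 → 101 (one orbit).
Cycle type of π: 6×17 + 2×8 + 1; total 26 cycles.
26 cycles on 119: each ℓ→(−1)^(ℓ−1), product (−1)^93 = -1.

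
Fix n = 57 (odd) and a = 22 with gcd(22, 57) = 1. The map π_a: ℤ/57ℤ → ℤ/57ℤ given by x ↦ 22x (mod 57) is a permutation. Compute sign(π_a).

Orbit of 25 under x↦22x: [25, 37, 16, 10, 49, 52, 4]… (length divides ord_57(22)).
π_22 has 6 disjoint cycles with lengths [18, 18, 18, 1, 1, 1] on {0,…,56}.
n − c = 57 − 6 = 51; sign = (−1)^51 = -1.
Zolotarev: (22|57) = -1, matching the cycle-count sign.

-1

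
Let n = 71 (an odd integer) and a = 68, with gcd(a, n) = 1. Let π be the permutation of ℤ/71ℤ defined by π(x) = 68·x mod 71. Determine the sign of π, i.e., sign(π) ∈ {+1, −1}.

-1

Start at x=68: 68 → 9 → 44 → 10 → 41 → 19 → 14 → … (one orbit).
Cycle lengths of π_68 on ℤ/71ℤ: [70, 1]; 2 cycles in total.
71 − 2 = 69 transpositions; sign(π) = (−1)^69 = -1.
Check: (68/71) = -1 by Zolotarev.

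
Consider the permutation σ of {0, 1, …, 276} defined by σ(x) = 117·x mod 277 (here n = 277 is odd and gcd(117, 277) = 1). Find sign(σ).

Start at x=276: 276 → 160 → 161 → 1 → 117 → 116 → 276 (one orbit).
Cycle type of π: 6×46 + 1; total 47 cycles.
47 cycles on 277: each ℓ→(−1)^(ℓ−1), product (−1)^230 = +1.
Zolotarev: (117|277) = +1, matching the cycle-count sign.

+1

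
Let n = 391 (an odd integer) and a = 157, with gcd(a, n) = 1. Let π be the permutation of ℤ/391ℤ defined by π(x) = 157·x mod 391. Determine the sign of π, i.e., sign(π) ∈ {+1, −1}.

Start at x=118: 118 → 149 → 324 → 38 → 101 → 217 → 52 → … (one orbit).
Decompose π into cycles: lengths [44, 44, 44, 44, 44, 44, 44, 44, 22, 4, 4, 4, 4, 1] (14 cycles, including the fixed point 0).
14 cycles on 391: each ℓ→(−1)^(ℓ−1), product (−1)^377 = -1.

-1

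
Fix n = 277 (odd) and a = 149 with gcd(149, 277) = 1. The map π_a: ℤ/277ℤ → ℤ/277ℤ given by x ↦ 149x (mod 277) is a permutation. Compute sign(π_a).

Trace 73: π^k(73) = [73, 74, 223, 264, 2, 21, 82] for k=0..6.
Cycle type of π: 92×3 + 1; total 4 cycles.
277 − 4 = 273 transpositions; sign(π) = (−1)^273 = -1.

-1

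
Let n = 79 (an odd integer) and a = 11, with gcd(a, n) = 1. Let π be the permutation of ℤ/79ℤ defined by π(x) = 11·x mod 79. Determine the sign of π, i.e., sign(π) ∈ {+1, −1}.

+1

Trace 23: π^k(23) = [23, 16, 18, 40, 45, 21, 73] for k=0..6.
The orbit structure of x ↦ 11x mod 79: 3 orbits of sizes [39, 39, 1].
79 − 3 = 76 transpositions; sign(π) = (−1)^76 = +1.
The Jacobi symbol (11|79) = +1 (Zolotarev) agrees.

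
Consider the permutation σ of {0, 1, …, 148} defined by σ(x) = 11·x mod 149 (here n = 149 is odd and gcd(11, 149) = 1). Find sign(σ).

-1

Start at x=68: 68 → 3 → 33 → 65 → 119 → 117 → 95 → … (one orbit).
The orbit structure of x ↦ 11x mod 149: 2 orbits of sizes [148, 1].
sign(π) = (−1)^{n − #cycles} = (−1)^{149−2} = (−1)^147 = -1.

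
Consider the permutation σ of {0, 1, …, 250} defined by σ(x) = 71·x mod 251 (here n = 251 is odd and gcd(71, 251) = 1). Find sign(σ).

Trace 75: π^k(75) = [75, 54, 69, 130, 194, 220, 58] for k=0..6.
Decompose π into cycles: lengths [250, 1] (2 cycles, including the fixed point 0).
2 cycles on 251: each ℓ→(−1)^(ℓ−1), product (−1)^249 = -1.
Check: (71/251) = -1 by Zolotarev.

-1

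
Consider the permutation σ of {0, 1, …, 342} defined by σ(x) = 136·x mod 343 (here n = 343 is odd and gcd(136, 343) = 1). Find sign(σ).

Start at x=41: 41 → 88 → 306 → 113 → 276 → 149 → 27 → … (one orbit).
Cycle type of π: 294 + 42 + 6 + 1; total 4 cycles.
343 − 4 = 339 transpositions; sign(π) = (−1)^339 = -1.

-1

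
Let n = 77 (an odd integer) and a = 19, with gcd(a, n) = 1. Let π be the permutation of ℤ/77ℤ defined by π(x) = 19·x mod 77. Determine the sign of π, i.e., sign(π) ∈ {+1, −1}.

+1

Start at x=19: 19 → 53 → 6 → 37 → 10 → 36 → 68 → … (one orbit).
π_19 has 5 disjoint cycles with lengths [30, 30, 10, 6, 1] on {0,…,76}.
77 − 5 = 72 transpositions; sign(π) = (−1)^72 = +1.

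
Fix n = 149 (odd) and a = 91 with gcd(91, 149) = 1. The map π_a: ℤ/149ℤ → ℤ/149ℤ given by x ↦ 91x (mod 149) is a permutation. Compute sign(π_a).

Orbit of 53 under x↦91x: [53, 55, 88, 111, 118, 10, 16]… (length divides ord_149(91)).
The orbit structure of x ↦ 91x mod 149: 2 orbits of sizes [148, 1].
n − c = 149 − 2 = 147; sign = (−1)^147 = -1.
(91|149)_J = -1 (Zolotarev's lemma cross-check).

-1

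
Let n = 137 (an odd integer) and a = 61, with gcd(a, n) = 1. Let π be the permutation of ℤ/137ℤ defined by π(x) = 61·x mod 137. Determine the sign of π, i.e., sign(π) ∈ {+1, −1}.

Trace 18: π^k(18) = [18, 2, 122, 44, 81, 9, 1] for k=0..6.
π_61 has 3 disjoint cycles with lengths [68, 68, 1] on {0,…,136}.
sign(π) = (−1)^{n − #cycles} = (−1)^{137−3} = (−1)^134 = +1.
The Jacobi symbol (61|137) = +1 (Zolotarev) agrees.

+1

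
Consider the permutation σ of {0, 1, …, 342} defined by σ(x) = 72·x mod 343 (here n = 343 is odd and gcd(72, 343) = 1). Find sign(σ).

Trace 92: π^k(92) = [92, 107, 158, 57, 331, 165, 218] for k=0..6.
Cycle type of π: 147×2 + 21×2 + 3×2 + 1; total 7 cycles.
7 cycles on 343: each ℓ→(−1)^(ℓ−1), product (−1)^336 = +1.
Via Zolotarev, sign(π_{72}) = (72|343) = +1.

+1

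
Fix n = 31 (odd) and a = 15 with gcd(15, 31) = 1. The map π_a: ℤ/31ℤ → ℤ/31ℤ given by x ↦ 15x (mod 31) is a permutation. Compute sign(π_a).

Start at x=23: 23 → 4 → 29 → 1 → 15 → 8 → 27 → … (one orbit).
Decompose π into cycles: lengths [10, 10, 10, 1] (4 cycles, including the fixed point 0).
sign(π) = (−1)^{n − #cycles} = (−1)^{31−4} = (−1)^27 = -1.
Zolotarev: (15|31) = -1, matching the cycle-count sign.

-1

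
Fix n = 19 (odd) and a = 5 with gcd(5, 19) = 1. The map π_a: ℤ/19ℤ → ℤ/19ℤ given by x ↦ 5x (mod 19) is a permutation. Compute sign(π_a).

+1

Orbit of 7 under x↦5x: [7, 16, 4, 1, 5, 6, 11]… (length divides ord_19(5)).
3 cycles of lengths [9, 9, 1].
sign(π) = (−1)^{n − #cycles} = (−1)^{19−3} = (−1)^16 = +1.
(5|19)_J = +1 (Zolotarev's lemma cross-check).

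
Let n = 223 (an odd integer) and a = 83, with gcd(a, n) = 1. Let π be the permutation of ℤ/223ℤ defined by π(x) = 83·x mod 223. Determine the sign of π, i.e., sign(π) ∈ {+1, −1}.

+1

Start at x=156: 156 → 14 → 47 → 110 → 210 → 36 → 89 → … (one orbit).
π_83 has 3 disjoint cycles with lengths [111, 111, 1] on {0,…,222}.
Σ(ℓ_i−1) = 223−3 = 220; sign = (−1)^220 = +1.
Via Zolotarev, sign(π_{83}) = (83|223) = +1.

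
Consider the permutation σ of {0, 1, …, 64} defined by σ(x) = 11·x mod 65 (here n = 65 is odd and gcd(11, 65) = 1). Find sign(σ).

Orbit of 1 under x↦11x: [1, 11, 56, 31, 16, 46, 51]… (length divides ord_65(11)).
The orbit structure of x ↦ 11x mod 65: 10 orbits of sizes [12, 12, 12, 12, 12, 1, 1, 1, 1, 1].
sign(π) = (−1)^{n − #cycles} = (−1)^{65−10} = (−1)^55 = -1.
(11|65)_J = -1 (Zolotarev's lemma cross-check).

-1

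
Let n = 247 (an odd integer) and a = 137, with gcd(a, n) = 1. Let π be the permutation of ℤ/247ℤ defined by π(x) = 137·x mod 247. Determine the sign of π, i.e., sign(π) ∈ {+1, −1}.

Orbit of 139 under x↦137x: [139, 24, 77, 175, 16, 216, 199]… (length divides ord_247(137)).
Cycle lengths of π_137 on ℤ/247ℤ: [36, 36, 36, 36, 36, 36, 12, 9, 9, 1]; 10 cycles in total.
Σ(ℓ_i−1) = 247−10 = 237; sign = (−1)^237 = -1.

-1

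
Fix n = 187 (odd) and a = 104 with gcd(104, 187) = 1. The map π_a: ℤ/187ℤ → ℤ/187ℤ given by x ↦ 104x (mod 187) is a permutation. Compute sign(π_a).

Trace 9: π^k(9) = [9, 1, 104, 157, 59, 152, 100] for k=0..6.
Cycle type of π: 40×4 + 8×2 + 5×2 + 1; total 9 cycles.
sign(π) = (−1)^{n − #cycles} = (−1)^{187−9} = (−1)^178 = +1.
Via Zolotarev, sign(π_{104}) = (104|187) = +1.

+1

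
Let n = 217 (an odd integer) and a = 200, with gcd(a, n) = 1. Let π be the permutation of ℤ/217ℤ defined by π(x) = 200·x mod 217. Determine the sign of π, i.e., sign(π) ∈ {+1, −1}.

+1

Orbit of 190 under x↦200x: [190, 25, 9, 64, 214, 51, 1]… (length divides ord_217(200)).
17 cycles of lengths [15, 15, 15, 15, 15, 15, 15, 15, 15, 15, 15, 15, 15, 15, 3, 3, 1].
With 17 cycles on 217 points, sign = (−1)^{217−17} = +1.
The Jacobi symbol (200|217) = +1 (Zolotarev) agrees.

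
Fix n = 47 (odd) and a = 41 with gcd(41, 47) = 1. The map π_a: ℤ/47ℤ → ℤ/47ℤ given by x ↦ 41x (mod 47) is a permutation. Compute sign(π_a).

Orbit of 24 under x↦41x: [24, 44, 18, 33, 37, 13, 16]… (length divides ord_47(41)).
π_41 has 2 disjoint cycles with lengths [46, 1] on {0,…,46}.
sign(π) = (−1)^{n − #cycles} = (−1)^{47−2} = (−1)^45 = -1.

-1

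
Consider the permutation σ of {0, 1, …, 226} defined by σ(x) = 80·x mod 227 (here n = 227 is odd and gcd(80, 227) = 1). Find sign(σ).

-1

Start at x=20: 20 → 11 → 199 → 30 → 130 → 185 → 45 → … (one orbit).
2 cycles of lengths [226, 1].
Σ(ℓ_i−1) = 227−2 = 225; sign = (−1)^225 = -1.
Zolotarev: (80|227) = -1, matching the cycle-count sign.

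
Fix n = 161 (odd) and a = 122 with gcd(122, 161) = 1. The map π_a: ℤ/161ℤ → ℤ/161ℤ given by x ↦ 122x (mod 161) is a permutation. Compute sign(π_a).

+1

Trace 18: π^k(18) = [18, 103, 8, 10, 93, 76, 95] for k=0..6.
Cycle lengths of π_122 on ℤ/161ℤ: [66, 66, 22, 6, 1]; 5 cycles in total.
5 cycles on 161: each ℓ→(−1)^(ℓ−1), product (−1)^156 = +1.
Zolotarev: (122|161) = +1, matching the cycle-count sign.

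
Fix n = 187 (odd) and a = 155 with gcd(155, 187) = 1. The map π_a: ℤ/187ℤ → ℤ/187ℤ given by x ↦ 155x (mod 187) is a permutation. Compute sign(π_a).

Orbit of 100 under x↦155x: [100, 166, 111, 1, 155, 89, 144]… (length divides ord_187(155)).
33 cycles of lengths [8, 8, 8, 8, 8, 8, 8, 8, 8, 8, 8, 8, 8, 8, 8, 8, 8, 8, 8, 8, 8, 8, 1, 1, 1, 1, 1, 1, 1, 1, 1, 1, 1].
sign(π) = (−1)^{n − #cycles} = (−1)^{187−33} = (−1)^154 = +1.

+1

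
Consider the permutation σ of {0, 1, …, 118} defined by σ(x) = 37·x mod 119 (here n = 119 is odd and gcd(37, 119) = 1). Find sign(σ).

-1

Start at x=16: 16 → 116 → 8 → 58 → 4 → 29 → 2 → … (one orbit).
6 cycles of lengths [48, 48, 16, 3, 3, 1].
119 − 6 = 113 transpositions; sign(π) = (−1)^113 = -1.
(37|119)_J = -1 (Zolotarev's lemma cross-check).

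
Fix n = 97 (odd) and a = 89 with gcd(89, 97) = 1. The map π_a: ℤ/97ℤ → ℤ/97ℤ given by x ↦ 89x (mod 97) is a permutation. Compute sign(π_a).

+1

Trace 85: π^k(85) = [85, 96, 8, 33, 27, 75, 79] for k=0..6.
π_89 has 7 disjoint cycles with lengths [16, 16, 16, 16, 16, 16, 1] on {0,…,96}.
7 cycles on 97: each ℓ→(−1)^(ℓ−1), product (−1)^90 = +1.
(89|97)_J = +1 (Zolotarev's lemma cross-check).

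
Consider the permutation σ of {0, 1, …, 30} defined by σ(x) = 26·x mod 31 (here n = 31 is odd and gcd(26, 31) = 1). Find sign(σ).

-1

Trace 1: π^k(1) = [1, 26, 25, 30, 5, 6] for k=0..5.
Decompose π into cycles: lengths [6, 6, 6, 6, 6, 1] (6 cycles, including the fixed point 0).
With 6 cycles on 31 points, sign = (−1)^{31−6} = -1.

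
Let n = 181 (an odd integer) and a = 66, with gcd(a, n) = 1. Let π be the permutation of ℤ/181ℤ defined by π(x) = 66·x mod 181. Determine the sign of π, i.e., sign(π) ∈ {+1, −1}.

-1

Trace 93: π^k(93) = [93, 165, 30, 170, 179, 49, 157] for k=0..6.
2 cycles of lengths [180, 1].
181 − 2 = 179 transpositions; sign(π) = (−1)^179 = -1.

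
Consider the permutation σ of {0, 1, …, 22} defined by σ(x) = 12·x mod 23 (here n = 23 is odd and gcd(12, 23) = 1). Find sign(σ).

+1

Orbit of 1 under x↦12x: [1, 12, 6, 3, 13, 18, 9]… (length divides ord_23(12)).
3 cycles of lengths [11, 11, 1].
Σ(ℓ_i−1) = 23−3 = 20; sign = (−1)^20 = +1.
(12|23)_J = +1 (Zolotarev's lemma cross-check).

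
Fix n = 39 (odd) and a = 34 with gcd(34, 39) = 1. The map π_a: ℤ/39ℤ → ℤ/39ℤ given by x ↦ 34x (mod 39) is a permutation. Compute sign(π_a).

-1

Trace 34: π^k(34) = [34, 25, 31, 1] for k=0..3.
Cycle type of π: 4×9 + 1×3; total 12 cycles.
Σ(ℓ_i−1) = 39−12 = 27; sign = (−1)^27 = -1.
(34|39)_J = -1 (Zolotarev's lemma cross-check).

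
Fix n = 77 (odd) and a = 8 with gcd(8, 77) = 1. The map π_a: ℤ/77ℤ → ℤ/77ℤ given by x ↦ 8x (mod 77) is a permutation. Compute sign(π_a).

-1

Start at x=57: 57 → 71 → 29 → 1 → 8 → 64 → 50 → … (one orbit).
14 cycles of lengths [10, 10, 10, 10, 10, 10, 10, 1, 1, 1, 1, 1, 1, 1].
sign(π) = (−1)^{n − #cycles} = (−1)^{77−14} = (−1)^63 = -1.
Zolotarev: (8|77) = -1, matching the cycle-count sign.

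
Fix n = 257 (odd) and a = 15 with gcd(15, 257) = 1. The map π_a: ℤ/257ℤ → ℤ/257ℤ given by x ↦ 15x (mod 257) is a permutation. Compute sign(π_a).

Trace 242: π^k(242) = [242, 32, 223, 4, 60, 129, 136] for k=0..6.
The orbit structure of x ↦ 15x mod 257: 9 orbits of sizes [32, 32, 32, 32, 32, 32, 32, 32, 1].
9 cycles on 257: each ℓ→(−1)^(ℓ−1), product (−1)^248 = +1.

+1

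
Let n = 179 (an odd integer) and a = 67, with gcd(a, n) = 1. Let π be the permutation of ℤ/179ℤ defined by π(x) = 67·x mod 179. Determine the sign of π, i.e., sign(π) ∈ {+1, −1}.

Start at x=129: 129 → 51 → 16 → 177 → 45 → 151 → 93 → … (one orbit).
Cycle lengths of π_67 on ℤ/179ℤ: [89, 89, 1]; 3 cycles in total.
Σ(ℓ_i−1) = 179−3 = 176; sign = (−1)^176 = +1.

+1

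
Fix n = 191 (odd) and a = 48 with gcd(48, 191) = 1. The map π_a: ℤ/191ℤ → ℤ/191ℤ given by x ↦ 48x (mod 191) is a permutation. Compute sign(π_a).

+1

Orbit of 80 under x↦48x: [80, 20, 5, 49, 60, 15, 147]… (length divides ord_191(48)).
π_48 has 3 disjoint cycles with lengths [95, 95, 1] on {0,…,190}.
191 − 3 = 188 transpositions; sign(π) = (−1)^188 = +1.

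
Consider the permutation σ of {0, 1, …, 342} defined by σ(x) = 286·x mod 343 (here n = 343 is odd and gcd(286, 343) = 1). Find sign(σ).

Orbit of 230 under x↦286x: [230, 267, 216, 36, 6, 1, 286]… (length divides ord_343(286)).
Cycle type of π: 98×3 + 14×3 + 2×3 + 1; total 10 cycles.
With 10 cycles on 343 points, sign = (−1)^{343−10} = -1.
Zolotarev: (286|343) = -1, matching the cycle-count sign.

-1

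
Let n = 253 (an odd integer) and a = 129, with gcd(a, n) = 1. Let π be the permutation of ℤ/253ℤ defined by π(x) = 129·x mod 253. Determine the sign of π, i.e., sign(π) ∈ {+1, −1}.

+1

Start at x=90: 90 → 225 → 183 → 78 → 195 → 108 → 17 → … (one orbit).
5 cycles of lengths [110, 110, 22, 10, 1].
n − c = 253 − 5 = 248; sign = (−1)^248 = +1.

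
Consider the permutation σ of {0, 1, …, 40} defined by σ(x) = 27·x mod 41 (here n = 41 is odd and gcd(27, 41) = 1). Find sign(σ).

-1

Orbit of 3 under x↦27x: [3, 40, 14, 9, 38, 1, 27]… (length divides ord_41(27)).
Cycle type of π: 8×5 + 1; total 6 cycles.
n − c = 41 − 6 = 35; sign = (−1)^35 = -1.
The Jacobi symbol (27|41) = -1 (Zolotarev) agrees.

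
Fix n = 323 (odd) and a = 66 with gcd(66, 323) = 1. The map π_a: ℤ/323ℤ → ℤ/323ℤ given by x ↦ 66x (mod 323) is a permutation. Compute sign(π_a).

Orbit of 36 under x↦66x: [36, 115, 161, 290, 83, 310, 111]… (length divides ord_323(66)).
Cycle lengths of π_66 on ℤ/323ℤ: [72, 72, 72, 72, 9, 9, 8, 8, 1]; 9 cycles in total.
Σ(ℓ_i−1) = 323−9 = 314; sign = (−1)^314 = +1.
Via Zolotarev, sign(π_{66}) = (66|323) = +1.

+1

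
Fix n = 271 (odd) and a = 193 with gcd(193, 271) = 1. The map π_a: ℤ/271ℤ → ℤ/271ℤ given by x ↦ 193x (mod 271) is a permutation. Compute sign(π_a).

Trace 20: π^k(20) = [20, 66, 1, 193, 122, 240, 250] for k=0..6.
The orbit structure of x ↦ 193x mod 271: 2 orbits of sizes [270, 1].
2 cycles on 271: each ℓ→(−1)^(ℓ−1), product (−1)^269 = -1.

-1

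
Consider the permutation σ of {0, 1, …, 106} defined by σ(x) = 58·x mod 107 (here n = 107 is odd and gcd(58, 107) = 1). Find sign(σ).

-1

Start at x=76: 76 → 21 → 41 → 24 → 1 → 58 → 47 → … (one orbit).
Decompose π into cycles: lengths [106, 1] (2 cycles, including the fixed point 0).
2 cycles on 107: each ℓ→(−1)^(ℓ−1), product (−1)^105 = -1.
Check: (58/107) = -1 by Zolotarev.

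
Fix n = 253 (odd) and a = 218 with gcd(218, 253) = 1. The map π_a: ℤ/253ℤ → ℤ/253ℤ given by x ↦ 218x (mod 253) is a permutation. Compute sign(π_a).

Trace 148: π^k(148) = [148, 133, 152, 246, 245, 27, 67] for k=0..6.
The orbit structure of x ↦ 218x mod 253: 6 orbits of sizes [110, 110, 22, 5, 5, 1].
sign(π) = (−1)^{n − #cycles} = (−1)^{253−6} = (−1)^247 = -1.
The Jacobi symbol (218|253) = -1 (Zolotarev) agrees.

-1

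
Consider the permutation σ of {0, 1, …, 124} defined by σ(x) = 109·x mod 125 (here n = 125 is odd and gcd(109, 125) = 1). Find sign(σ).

+1

Trace 46: π^k(46) = [46, 14, 26, 84, 31, 4, 61] for k=0..6.
Decompose π into cycles: lengths [50, 50, 10, 10, 2, 2, 1] (7 cycles, including the fixed point 0).
n − c = 125 − 7 = 118; sign = (−1)^118 = +1.
Check: (109/125) = +1 by Zolotarev.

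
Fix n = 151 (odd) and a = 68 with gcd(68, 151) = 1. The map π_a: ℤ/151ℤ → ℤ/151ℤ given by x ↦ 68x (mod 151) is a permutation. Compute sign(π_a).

+1

Start at x=50: 50 → 78 → 19 → 84 → 125 → 44 → 123 → … (one orbit).
The orbit structure of x ↦ 68x mod 151: 7 orbits of sizes [25, 25, 25, 25, 25, 25, 1].
Σ(ℓ_i−1) = 151−7 = 144; sign = (−1)^144 = +1.
Via Zolotarev, sign(π_{68}) = (68|151) = +1.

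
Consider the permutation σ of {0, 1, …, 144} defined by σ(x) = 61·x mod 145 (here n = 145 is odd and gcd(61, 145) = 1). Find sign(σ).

-1

Start at x=41: 41 → 36 → 21 → 121 → 131 → 16 → 106 → … (one orbit).
10 cycles of lengths [28, 28, 28, 28, 28, 1, 1, 1, 1, 1].
With 10 cycles on 145 points, sign = (−1)^{145−10} = -1.
The Jacobi symbol (61|145) = -1 (Zolotarev) agrees.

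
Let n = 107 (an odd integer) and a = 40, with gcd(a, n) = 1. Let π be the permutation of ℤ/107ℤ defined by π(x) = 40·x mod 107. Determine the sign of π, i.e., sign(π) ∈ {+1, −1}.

+1

Trace 12: π^k(12) = [12, 52, 47, 61, 86, 16, 105] for k=0..6.
Cycle type of π: 53×2 + 1; total 3 cycles.
sign(π) = (−1)^{n − #cycles} = (−1)^{107−3} = (−1)^104 = +1.
The Jacobi symbol (40|107) = +1 (Zolotarev) agrees.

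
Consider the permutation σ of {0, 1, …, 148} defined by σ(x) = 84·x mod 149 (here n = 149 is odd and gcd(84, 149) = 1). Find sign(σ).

Start at x=52: 52 → 47 → 74 → 107 → 48 → 9 → 11 → … (one orbit).
2 cycles of lengths [148, 1].
149 − 2 = 147 transpositions; sign(π) = (−1)^147 = -1.
(84|149)_J = -1 (Zolotarev's lemma cross-check).

-1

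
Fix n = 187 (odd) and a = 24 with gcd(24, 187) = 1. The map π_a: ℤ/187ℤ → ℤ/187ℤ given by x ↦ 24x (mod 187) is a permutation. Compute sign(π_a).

+1

Start at x=139: 139 → 157 → 28 → 111 → 46 → 169 → 129 → … (one orbit).
Cycle lengths of π_24 on ℤ/187ℤ: [80, 80, 16, 10, 1]; 5 cycles in total.
Σ(ℓ_i−1) = 187−5 = 182; sign = (−1)^182 = +1.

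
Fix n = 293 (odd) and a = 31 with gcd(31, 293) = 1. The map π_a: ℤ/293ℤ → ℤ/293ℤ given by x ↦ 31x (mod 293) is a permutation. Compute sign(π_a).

Orbit of 124 under x↦31x: [124, 35, 206, 233, 191, 61, 133]… (length divides ord_293(31)).
Decompose π into cycles: lengths [146, 146, 1] (3 cycles, including the fixed point 0).
n − c = 293 − 3 = 290; sign = (−1)^290 = +1.

+1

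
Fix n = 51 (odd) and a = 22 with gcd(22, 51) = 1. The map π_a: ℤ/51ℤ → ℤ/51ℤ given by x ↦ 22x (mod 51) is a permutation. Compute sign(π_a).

-1

Orbit of 16 under x↦22x: [16, 46, 43, 28, 4, 37, 49]… (length divides ord_51(22)).
Cycle lengths of π_22 on ℤ/51ℤ: [16, 16, 16, 1, 1, 1]; 6 cycles in total.
51 − 6 = 45 transpositions; sign(π) = (−1)^45 = -1.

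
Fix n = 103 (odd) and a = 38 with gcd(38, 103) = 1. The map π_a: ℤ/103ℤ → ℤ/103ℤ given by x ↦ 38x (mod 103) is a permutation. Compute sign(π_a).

+1

Orbit of 50 under x↦38x: [50, 46, 100, 92, 97, 81, 91]… (length divides ord_103(38)).
Cycle type of π: 51×2 + 1; total 3 cycles.
n − c = 103 − 3 = 100; sign = (−1)^100 = +1.
Zolotarev: (38|103) = +1, matching the cycle-count sign.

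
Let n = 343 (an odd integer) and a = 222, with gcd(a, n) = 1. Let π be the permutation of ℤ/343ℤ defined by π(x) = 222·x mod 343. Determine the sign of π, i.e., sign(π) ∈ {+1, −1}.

-1

Orbit of 27 under x↦222x: [27, 163, 171, 232, 54, 326, 342]… (length divides ord_343(222)).
The orbit structure of x ↦ 222x mod 343: 4 orbits of sizes [294, 42, 6, 1].
n − c = 343 − 4 = 339; sign = (−1)^339 = -1.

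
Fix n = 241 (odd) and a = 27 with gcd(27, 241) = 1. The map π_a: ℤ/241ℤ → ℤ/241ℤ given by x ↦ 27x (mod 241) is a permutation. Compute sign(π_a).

Trace 91: π^k(91) = [91, 47, 64, 41, 143, 5, 135] for k=0..6.
The orbit structure of x ↦ 27x mod 241: 7 orbits of sizes [40, 40, 40, 40, 40, 40, 1].
241 − 7 = 234 transpositions; sign(π) = (−1)^234 = +1.

+1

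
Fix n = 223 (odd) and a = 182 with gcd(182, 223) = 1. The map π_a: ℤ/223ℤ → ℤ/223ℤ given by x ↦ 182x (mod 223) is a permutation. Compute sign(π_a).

-1

Start at x=155: 155 → 112 → 91 → 60 → 216 → 64 → 52 → … (one orbit).
4 cycles of lengths [74, 74, 74, 1].
Σ(ℓ_i−1) = 223−4 = 219; sign = (−1)^219 = -1.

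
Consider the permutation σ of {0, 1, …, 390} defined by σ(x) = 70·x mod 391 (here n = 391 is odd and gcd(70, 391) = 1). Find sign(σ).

Orbit of 185 under x↦70x: [185, 47, 162, 1, 70, 208, 93]… (length divides ord_391(70)).
Cycle type of π: 8×46 + 1×23; total 69 cycles.
69 cycles on 391: each ℓ→(−1)^(ℓ−1), product (−1)^322 = +1.

+1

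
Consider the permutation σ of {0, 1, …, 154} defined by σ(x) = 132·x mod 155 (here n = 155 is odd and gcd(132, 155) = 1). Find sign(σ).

Trace 132: π^k(132) = [132, 64, 78, 66, 32, 39, 33] for k=0..6.
π_132 has 14 disjoint cycles with lengths [20, 20, 20, 20, 20, 20, 5, 5, 5, 5, 5, 5, 4, 1] on {0,…,154}.
14 cycles on 155: each ℓ→(−1)^(ℓ−1), product (−1)^141 = -1.
Via Zolotarev, sign(π_{132}) = (132|155) = -1.

-1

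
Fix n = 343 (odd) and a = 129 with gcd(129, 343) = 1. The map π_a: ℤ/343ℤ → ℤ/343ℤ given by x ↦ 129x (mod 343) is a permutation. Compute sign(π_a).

-1

Orbit of 19 under x↦129x: [19, 50, 276, 275, 146, 312, 117]… (length divides ord_343(129)).
Decompose π into cycles: lengths [42, 42, 42, 42, 42, 42, 42, 6, 6, 6, 6, 6, 6, 6, 6, 1] (16 cycles, including the fixed point 0).
16 cycles on 343: each ℓ→(−1)^(ℓ−1), product (−1)^327 = -1.
The Jacobi symbol (129|343) = -1 (Zolotarev) agrees.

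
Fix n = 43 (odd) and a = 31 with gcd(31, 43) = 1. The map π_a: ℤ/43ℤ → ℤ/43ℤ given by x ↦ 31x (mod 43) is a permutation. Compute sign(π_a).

+1

Start at x=25: 25 → 1 → 31 → 15 → 35 → 10 → 9 → … (one orbit).
π_31 has 3 disjoint cycles with lengths [21, 21, 1] on {0,…,42}.
43 − 3 = 40 transpositions; sign(π) = (−1)^40 = +1.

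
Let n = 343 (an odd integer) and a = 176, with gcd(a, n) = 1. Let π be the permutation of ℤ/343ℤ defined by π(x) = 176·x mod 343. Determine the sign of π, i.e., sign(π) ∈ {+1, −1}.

Trace 309: π^k(309) = [309, 190, 169, 246, 78, 8, 36] for k=0..6.
Decompose π into cycles: lengths [49, 49, 49, 49, 49, 49, 7, 7, 7, 7, 7, 7, 1, 1, 1, 1, 1, 1, 1] (19 cycles, including the fixed point 0).
343 − 19 = 324 transpositions; sign(π) = (−1)^324 = +1.

+1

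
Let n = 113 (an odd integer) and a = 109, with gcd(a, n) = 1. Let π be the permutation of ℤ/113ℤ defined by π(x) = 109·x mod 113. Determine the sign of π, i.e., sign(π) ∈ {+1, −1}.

Start at x=16: 16 → 49 → 30 → 106 → 28 → 1 → 109 → 16 (one orbit).
The orbit structure of x ↦ 109x mod 113: 17 orbits of sizes [7, 7, 7, 7, 7, 7, 7, 7, 7, 7, 7, 7, 7, 7, 7, 7, 1].
Σ(ℓ_i−1) = 113−17 = 96; sign = (−1)^96 = +1.
Via Zolotarev, sign(π_{109}) = (109|113) = +1.

+1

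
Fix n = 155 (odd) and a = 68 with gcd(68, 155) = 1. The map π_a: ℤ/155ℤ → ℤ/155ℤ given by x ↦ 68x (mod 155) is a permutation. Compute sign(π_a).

+1

Start at x=92: 92 → 56 → 88 → 94 → 37 → 36 → 123 → … (one orbit).
17 cycles of lengths [12, 12, 12, 12, 12, 12, 12, 12, 12, 12, 6, 6, 6, 6, 6, 4, 1].
With 17 cycles on 155 points, sign = (−1)^{155−17} = +1.
Check: (68/155) = +1 by Zolotarev.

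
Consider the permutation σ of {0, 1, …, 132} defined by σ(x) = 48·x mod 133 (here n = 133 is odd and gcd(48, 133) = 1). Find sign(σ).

Trace 13: π^k(13) = [13, 92, 27, 99, 97, 1, 48] for k=0..6.
Cycle lengths of π_48 on ℤ/133ℤ: [18, 18, 18, 18, 18, 18, 18, 2, 2, 2, 1]; 11 cycles in total.
Σ(ℓ_i−1) = 133−11 = 122; sign = (−1)^122 = +1.
Zolotarev: (48|133) = +1, matching the cycle-count sign.

+1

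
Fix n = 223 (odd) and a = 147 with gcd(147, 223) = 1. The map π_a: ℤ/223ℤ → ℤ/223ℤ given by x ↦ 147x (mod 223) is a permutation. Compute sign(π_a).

Trace 163: π^k(163) = [163, 100, 205, 30, 173, 9, 208] for k=0..6.
Cycle lengths of π_147 on ℤ/223ℤ: [222, 1]; 2 cycles in total.
2 cycles on 223: each ℓ→(−1)^(ℓ−1), product (−1)^221 = -1.
Via Zolotarev, sign(π_{147}) = (147|223) = -1.

-1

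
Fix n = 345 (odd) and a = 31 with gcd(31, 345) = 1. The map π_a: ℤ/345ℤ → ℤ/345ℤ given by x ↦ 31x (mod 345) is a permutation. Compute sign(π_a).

Orbit of 301 under x↦31x: [301, 16, 151, 196, 211, 331, 256]… (length divides ord_345(31)).
π_31 has 45 disjoint cycles with lengths [11, 11, 11, 11, 11, 11, 11, 11, 11, 11, 11, 11, 11, 11, 11, 11, 11, 11, 11, 11, 11, 11, 11, 11, 11, 11, 11, 11, 11, 11, 1, 1, 1, 1, 1, 1, 1, 1, 1, 1, 1, 1, 1, 1, 1] on {0,…,344}.
n − c = 345 − 45 = 300; sign = (−1)^300 = +1.
Check: (31/345) = +1 by Zolotarev.

+1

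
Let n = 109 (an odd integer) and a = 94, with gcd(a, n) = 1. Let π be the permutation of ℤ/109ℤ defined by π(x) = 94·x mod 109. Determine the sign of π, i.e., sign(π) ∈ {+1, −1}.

Start at x=25: 25 → 61 → 66 → 100 → 26 → 46 → 73 → … (one orbit).
3 cycles of lengths [54, 54, 1].
Σ(ℓ_i−1) = 109−3 = 106; sign = (−1)^106 = +1.
Via Zolotarev, sign(π_{94}) = (94|109) = +1.

+1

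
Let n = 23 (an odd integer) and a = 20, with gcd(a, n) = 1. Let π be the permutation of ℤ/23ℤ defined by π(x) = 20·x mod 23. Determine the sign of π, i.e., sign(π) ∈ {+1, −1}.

-1

Orbit of 15 under x↦20x: [15, 1, 20, 9, 19, 12, 10]… (length divides ord_23(20)).
Decompose π into cycles: lengths [22, 1] (2 cycles, including the fixed point 0).
2 cycles on 23: each ℓ→(−1)^(ℓ−1), product (−1)^21 = -1.
Via Zolotarev, sign(π_{20}) = (20|23) = -1.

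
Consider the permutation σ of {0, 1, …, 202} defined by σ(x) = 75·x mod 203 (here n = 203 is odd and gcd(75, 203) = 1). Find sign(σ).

Trace 17: π^k(17) = [17, 57, 12, 88, 104, 86, 157] for k=0..6.
Decompose π into cycles: lengths [12, 12, 12, 12, 12, 12, 12, 12, 12, 12, 12, 12, 12, 12, 6, 4, 4, 4, 4, 4, 4, 4, 1] (23 cycles, including the fixed point 0).
With 23 cycles on 203 points, sign = (−1)^{203−23} = +1.

+1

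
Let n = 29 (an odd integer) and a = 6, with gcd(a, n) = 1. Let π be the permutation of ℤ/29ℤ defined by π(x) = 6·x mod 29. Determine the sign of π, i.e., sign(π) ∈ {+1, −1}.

Trace 13: π^k(13) = [13, 20, 4, 24, 28, 23, 22] for k=0..6.
3 cycles of lengths [14, 14, 1].
3 cycles on 29: each ℓ→(−1)^(ℓ−1), product (−1)^26 = +1.

+1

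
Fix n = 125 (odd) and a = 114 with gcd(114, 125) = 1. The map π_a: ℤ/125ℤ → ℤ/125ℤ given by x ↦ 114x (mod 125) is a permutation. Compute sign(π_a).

+1

Start at x=114: 114 → 121 → 44 → 16 → 74 → 61 → 79 → … (one orbit).
Cycle type of π: 50×2 + 10×2 + 2×2 + 1; total 7 cycles.
With 7 cycles on 125 points, sign = (−1)^{125−7} = +1.
The Jacobi symbol (114|125) = +1 (Zolotarev) agrees.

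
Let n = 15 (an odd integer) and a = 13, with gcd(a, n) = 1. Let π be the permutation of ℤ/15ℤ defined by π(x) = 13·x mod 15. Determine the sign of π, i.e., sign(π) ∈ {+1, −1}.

-1

Trace 4: π^k(4) = [4, 7, 1, 13] for k=0..3.
Cycle type of π: 4×3 + 1×3; total 6 cycles.
15 − 6 = 9 transpositions; sign(π) = (−1)^9 = -1.
The Jacobi symbol (13|15) = -1 (Zolotarev) agrees.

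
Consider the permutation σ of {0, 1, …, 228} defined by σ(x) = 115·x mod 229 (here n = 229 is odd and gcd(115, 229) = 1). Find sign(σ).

Trace 195: π^k(195) = [195, 212, 106, 53, 141, 185, 207] for k=0..6.
The orbit structure of x ↦ 115x mod 229: 4 orbits of sizes [76, 76, 76, 1].
n − c = 229 − 4 = 225; sign = (−1)^225 = -1.

-1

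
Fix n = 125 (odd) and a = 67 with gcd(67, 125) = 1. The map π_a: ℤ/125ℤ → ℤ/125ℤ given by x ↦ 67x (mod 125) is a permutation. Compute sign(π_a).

-1

Orbit of 23 under x↦67x: [23, 41, 122, 49, 33, 86, 12]… (length divides ord_125(67)).
Decompose π into cycles: lengths [100, 20, 4, 1] (4 cycles, including the fixed point 0).
sign(π) = (−1)^{n − #cycles} = (−1)^{125−4} = (−1)^121 = -1.
The Jacobi symbol (67|125) = -1 (Zolotarev) agrees.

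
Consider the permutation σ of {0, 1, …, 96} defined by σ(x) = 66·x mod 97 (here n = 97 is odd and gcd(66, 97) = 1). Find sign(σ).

Orbit of 75 under x↦66x: [75, 3, 4, 70, 61, 49, 33]… (length divides ord_97(66)).
Cycle lengths of π_66 on ℤ/97ℤ: [48, 48, 1]; 3 cycles in total.
3 cycles on 97: each ℓ→(−1)^(ℓ−1), product (−1)^94 = +1.
Check: (66/97) = +1 by Zolotarev.

+1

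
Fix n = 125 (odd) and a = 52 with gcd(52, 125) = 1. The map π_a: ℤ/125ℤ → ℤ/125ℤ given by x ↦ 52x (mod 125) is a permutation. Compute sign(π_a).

-1

Start at x=74: 74 → 98 → 96 → 117 → 84 → 118 → 11 → … (one orbit).
Cycle lengths of π_52 on ℤ/125ℤ: [100, 20, 4, 1]; 4 cycles in total.
n − c = 125 − 4 = 121; sign = (−1)^121 = -1.
Via Zolotarev, sign(π_{52}) = (52|125) = -1.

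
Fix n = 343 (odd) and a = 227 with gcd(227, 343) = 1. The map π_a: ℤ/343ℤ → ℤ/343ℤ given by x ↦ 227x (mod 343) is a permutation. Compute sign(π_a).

-1

Trace 244: π^k(244) = [244, 165, 68, 1, 227, 79, 97] for k=0..6.
16 cycles of lengths [42, 42, 42, 42, 42, 42, 42, 6, 6, 6, 6, 6, 6, 6, 6, 1].
n − c = 343 − 16 = 327; sign = (−1)^327 = -1.
Via Zolotarev, sign(π_{227}) = (227|343) = -1.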